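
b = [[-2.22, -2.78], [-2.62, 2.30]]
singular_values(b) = [3.61, 3.43]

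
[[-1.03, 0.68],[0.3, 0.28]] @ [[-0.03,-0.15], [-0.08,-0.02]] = [[-0.02, 0.14],[-0.03, -0.05]]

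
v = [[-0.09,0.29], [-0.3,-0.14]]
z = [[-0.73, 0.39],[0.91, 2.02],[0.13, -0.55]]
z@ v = [[-0.05, -0.27], [-0.69, -0.02], [0.15, 0.11]]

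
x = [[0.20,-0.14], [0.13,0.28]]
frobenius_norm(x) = 0.39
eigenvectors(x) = [[0.72+0.00j, (0.72-0j)],  [(-0.21-0.66j), (-0.21+0.66j)]]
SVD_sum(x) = [[-0.02,-0.10], [0.06,0.29]] + [[0.22, -0.04],  [0.07, -0.01]]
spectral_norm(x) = 0.32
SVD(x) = [[-0.31,0.95], [0.95,0.31]] @ diag([0.3156746850017801, 0.23505210751879457]) @ [[0.19, 0.98], [0.98, -0.19]]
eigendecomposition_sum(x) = [[0.10+0.10j,(-0.07+0.13j)], [0.06-0.12j,(0.14+0.03j)]] + [[(0.1-0.1j), (-0.07-0.13j)], [(0.06+0.12j), 0.14-0.03j]]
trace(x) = 0.48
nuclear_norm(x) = 0.55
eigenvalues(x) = [(0.24+0.13j), (0.24-0.13j)]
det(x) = 0.07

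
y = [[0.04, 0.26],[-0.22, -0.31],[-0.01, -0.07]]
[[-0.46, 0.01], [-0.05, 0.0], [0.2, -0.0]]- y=[[-0.50,-0.25], [0.17,0.31], [0.21,0.07]]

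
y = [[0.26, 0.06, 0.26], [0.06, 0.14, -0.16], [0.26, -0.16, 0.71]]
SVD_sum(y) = [[0.12,-0.06,0.30], [-0.06,0.03,-0.13], [0.30,-0.13,0.70]] + [[0.13, 0.12, -0.03], [0.12, 0.11, -0.03], [-0.03, -0.03, 0.01]] + [[0.0,-0.00,-0.00],[-0.0,0.01,0.0],[-0.0,0.00,0.0]]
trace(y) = 1.11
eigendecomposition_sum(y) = [[0.12,-0.06,0.30], [-0.06,0.03,-0.13], [0.3,-0.13,0.70]] + [[0.13,  0.12,  -0.03], [0.12,  0.11,  -0.03], [-0.03,  -0.03,  0.01]] + [[0.0, -0.00, -0.00],[-0.0, 0.01, 0.0],[-0.00, 0.00, 0.0]]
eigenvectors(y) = [[-0.38,-0.73,0.57], [0.17,-0.66,-0.73], [-0.91,0.18,-0.38]]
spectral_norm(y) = 0.85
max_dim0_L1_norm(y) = 1.13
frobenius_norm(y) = 0.89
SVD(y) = [[-0.38, -0.73, -0.57],[0.17, -0.66, 0.73],[-0.91, 0.18, 0.38]] @ diag([0.8499325400656486, 0.24981923718570787, 0.010248222748643756]) @ [[-0.38,0.17,-0.91], [-0.73,-0.66,0.18], [-0.57,0.73,0.38]]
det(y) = 0.00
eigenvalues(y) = [0.85, 0.25, 0.01]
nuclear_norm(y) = 1.11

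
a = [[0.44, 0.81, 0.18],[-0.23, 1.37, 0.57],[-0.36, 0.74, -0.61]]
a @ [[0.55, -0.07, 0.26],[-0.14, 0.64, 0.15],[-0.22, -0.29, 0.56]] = [[0.09,0.44,0.34], [-0.44,0.73,0.46], [-0.17,0.68,-0.32]]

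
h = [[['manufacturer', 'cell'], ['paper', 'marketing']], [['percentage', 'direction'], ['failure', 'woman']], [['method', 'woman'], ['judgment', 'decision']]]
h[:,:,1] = [['cell', 'marketing'], ['direction', 'woman'], ['woman', 'decision']]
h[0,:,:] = [['manufacturer', 'cell'], ['paper', 'marketing']]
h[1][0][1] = 'direction'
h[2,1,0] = 'judgment'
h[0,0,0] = 'manufacturer'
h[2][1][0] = 'judgment'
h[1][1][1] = 'woman'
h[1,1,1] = 'woman'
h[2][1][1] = 'decision'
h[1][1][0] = 'failure'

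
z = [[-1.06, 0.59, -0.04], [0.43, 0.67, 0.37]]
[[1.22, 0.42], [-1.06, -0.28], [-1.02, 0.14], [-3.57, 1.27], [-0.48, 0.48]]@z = [[-1.11, 1.00, 0.11], [1.00, -0.81, -0.06], [1.14, -0.51, 0.09], [4.33, -1.26, 0.61], [0.72, 0.04, 0.2]]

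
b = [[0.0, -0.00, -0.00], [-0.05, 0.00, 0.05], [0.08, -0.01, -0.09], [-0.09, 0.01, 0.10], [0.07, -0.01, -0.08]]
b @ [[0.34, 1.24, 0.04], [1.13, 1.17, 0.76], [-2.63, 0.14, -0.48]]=[[0.0,0.00,0.0], [-0.15,-0.06,-0.03], [0.25,0.07,0.04], [-0.28,-0.09,-0.04], [0.22,0.06,0.03]]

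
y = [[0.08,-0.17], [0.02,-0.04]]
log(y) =[[-0.52,-10.59],[1.25,-8.00]]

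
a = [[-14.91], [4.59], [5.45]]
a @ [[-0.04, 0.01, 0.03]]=[[0.6,-0.15,-0.45], [-0.18,0.05,0.14], [-0.22,0.05,0.16]]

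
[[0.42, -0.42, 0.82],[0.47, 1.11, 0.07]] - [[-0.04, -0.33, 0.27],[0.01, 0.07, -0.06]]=[[0.46,-0.09,0.55],[0.46,1.04,0.13]]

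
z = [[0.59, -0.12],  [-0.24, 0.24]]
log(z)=[[-0.61, -0.33], [-0.66, -1.57]]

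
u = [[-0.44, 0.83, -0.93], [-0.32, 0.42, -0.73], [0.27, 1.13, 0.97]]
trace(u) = 0.95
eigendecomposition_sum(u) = [[(-0.01+0j), (0.01+0j), -0j], [-0.00+0.00j, 0j, -0j], [-0j, (-0-0j), (-0+0j)]] + [[-0.22+0.06j, 0.41+0.76j, -0.47+0.34j], [(-0.16+0.02j), 0.21+0.58j, -0.37+0.19j], [(0.13+0.18j), (0.57-0.66j), (0.49+0.31j)]] + [[-0.22-0.06j,(0.41-0.76j),-0.47-0.34j],[(-0.16-0.02j),(0.21-0.58j),(-0.37-0.19j)],[(0.13-0.18j),(0.57+0.66j),(0.49-0.31j)]]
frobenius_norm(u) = 2.20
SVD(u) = [[-0.67, 0.5, -0.55], [-0.51, 0.23, 0.83], [0.54, 0.84, 0.1]] @ diag([1.6421268024731863, 1.4673828605415404, 0.002665555873373424]) @ [[0.37, -0.1, 0.92], [-0.04, 0.99, 0.12], [0.93, 0.09, -0.36]]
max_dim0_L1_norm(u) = 2.63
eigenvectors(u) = [[0.93+0.00j, (0.63+0j), (0.63-0j)], [0.09+0.00j, 0.45+0.07j, (0.45-0.07j)], [-0.36+0.00j, (-0.22-0.59j), -0.22+0.59j]]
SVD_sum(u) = [[-0.41,0.11,-1.02], [-0.31,0.08,-0.77], [0.32,-0.09,0.82]] + [[-0.03,  0.72,  0.09], [-0.02,  0.34,  0.04], [-0.06,  1.22,  0.15]] + [[-0.0, -0.00, 0.0], [0.00, 0.00, -0.0], [0.0, 0.0, -0.00]]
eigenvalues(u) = [(-0.01+0j), (0.48+0.96j), (0.48-0.96j)]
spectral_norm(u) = 1.64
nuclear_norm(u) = 3.11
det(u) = -0.01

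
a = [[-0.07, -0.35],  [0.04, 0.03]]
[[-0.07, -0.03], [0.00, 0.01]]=a@[[-0.16, 0.21], [0.23, 0.03]]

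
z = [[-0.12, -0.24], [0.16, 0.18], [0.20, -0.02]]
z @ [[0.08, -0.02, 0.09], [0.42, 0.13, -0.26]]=[[-0.11, -0.03, 0.05], [0.09, 0.02, -0.03], [0.01, -0.01, 0.02]]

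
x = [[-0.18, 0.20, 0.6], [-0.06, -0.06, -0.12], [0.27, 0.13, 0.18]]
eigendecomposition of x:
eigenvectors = [[0.92, 0.65, -0.20],[0.02, -0.28, 0.91],[-0.4, 0.7, -0.36]]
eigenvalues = [-0.44, 0.38, 0.0]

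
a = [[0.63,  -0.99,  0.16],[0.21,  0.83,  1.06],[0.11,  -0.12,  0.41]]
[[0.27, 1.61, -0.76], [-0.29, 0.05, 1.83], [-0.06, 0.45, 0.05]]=a @ [[0.35, 0.97, 1.19], [-0.09, -0.92, 1.57], [-0.27, 0.58, 0.26]]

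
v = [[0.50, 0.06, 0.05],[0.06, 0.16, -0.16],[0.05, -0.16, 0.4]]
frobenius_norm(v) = 0.71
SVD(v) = [[-0.91, -0.39, -0.17], [0.04, -0.48, 0.88], [-0.42, 0.79, 0.45]] @ diag([0.5209274466178035, 0.47243401750559744, 0.06663853587659965]) @ [[-0.91, 0.04, -0.42], [-0.39, -0.48, 0.79], [-0.17, 0.88, 0.45]]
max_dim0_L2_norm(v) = 0.51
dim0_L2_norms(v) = [0.51, 0.23, 0.43]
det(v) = 0.02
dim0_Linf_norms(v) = [0.5, 0.16, 0.4]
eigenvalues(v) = [0.07, 0.52, 0.47]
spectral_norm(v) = 0.52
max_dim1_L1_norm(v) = 0.61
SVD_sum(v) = [[0.43, -0.02, 0.2],[-0.02, 0.0, -0.01],[0.20, -0.01, 0.09]] + [[0.07, 0.09, -0.14], [0.09, 0.11, -0.18], [-0.14, -0.18, 0.29]] + [[0.00, -0.01, -0.01], [-0.01, 0.05, 0.03], [-0.01, 0.03, 0.01]]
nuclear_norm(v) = 1.06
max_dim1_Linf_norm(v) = 0.5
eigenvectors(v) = [[0.17, -0.91, -0.39], [-0.88, 0.04, -0.48], [-0.45, -0.42, 0.79]]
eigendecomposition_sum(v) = [[0.0, -0.01, -0.01], [-0.01, 0.05, 0.03], [-0.01, 0.03, 0.01]] + [[0.43, -0.02, 0.2], [-0.02, 0.0, -0.01], [0.2, -0.01, 0.09]] + [[0.07,0.09,-0.14], [0.09,0.11,-0.18], [-0.14,-0.18,0.29]]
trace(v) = 1.06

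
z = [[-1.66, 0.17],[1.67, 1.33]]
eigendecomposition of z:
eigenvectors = [[-0.88, -0.06], [0.48, -1.0]]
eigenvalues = [-1.75, 1.42]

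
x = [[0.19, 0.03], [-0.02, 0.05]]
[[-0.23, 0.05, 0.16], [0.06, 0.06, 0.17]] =x @[[-1.30, 0.06, 0.31], [0.72, 1.20, 3.44]]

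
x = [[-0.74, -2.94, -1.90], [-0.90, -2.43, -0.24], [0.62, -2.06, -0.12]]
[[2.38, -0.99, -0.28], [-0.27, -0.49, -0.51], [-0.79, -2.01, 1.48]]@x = [[-1.04, -4.01, -4.25], [0.32, 3.04, 0.69], [3.31, 4.16, 1.81]]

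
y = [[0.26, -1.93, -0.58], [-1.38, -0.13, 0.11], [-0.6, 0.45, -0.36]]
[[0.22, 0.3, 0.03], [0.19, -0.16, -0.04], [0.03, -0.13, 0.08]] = y @[[-0.13, 0.13, 0.01], [-0.12, -0.13, 0.04], [-0.03, -0.02, -0.18]]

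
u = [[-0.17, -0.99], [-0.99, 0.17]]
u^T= [[-0.17, -0.99], [-0.99, 0.17]]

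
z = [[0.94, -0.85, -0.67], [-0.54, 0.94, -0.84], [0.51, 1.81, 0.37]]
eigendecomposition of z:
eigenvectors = [[(0.87+0j), (-0.09+0.44j), -0.09-0.44j],  [-0.42+0.00j, 0.02+0.44j, (0.02-0.44j)],  [(-0.26+0j), 0.77+0.00j, 0.77-0.00j]]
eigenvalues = [(1.55+0j), (0.35+1.33j), (0.35-1.33j)]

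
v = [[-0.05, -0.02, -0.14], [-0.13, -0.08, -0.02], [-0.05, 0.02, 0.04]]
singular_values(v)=[0.18, 0.12, 0.04]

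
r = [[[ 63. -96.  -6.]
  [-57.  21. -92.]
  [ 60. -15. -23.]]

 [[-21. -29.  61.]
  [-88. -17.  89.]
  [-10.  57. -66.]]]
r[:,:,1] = [[-96.0, 21.0, -15.0], [-29.0, -17.0, 57.0]]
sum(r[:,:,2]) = -37.0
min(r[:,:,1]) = -96.0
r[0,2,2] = -23.0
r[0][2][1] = -15.0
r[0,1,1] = 21.0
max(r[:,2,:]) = 60.0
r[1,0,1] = -29.0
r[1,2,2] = -66.0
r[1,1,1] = -17.0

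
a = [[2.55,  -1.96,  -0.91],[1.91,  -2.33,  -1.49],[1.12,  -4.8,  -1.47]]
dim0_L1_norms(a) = [5.58, 9.09, 3.87]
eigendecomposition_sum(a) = [[0.5, -1.32, -0.63],[0.91, -2.39, -1.14],[1.58, -4.16, -1.98]] + [[2.07,-0.67,-0.27], [1.51,-0.49,-0.2], [-1.51,0.49,0.20]] + [[-0.03, 0.03, -0.01], [-0.51, 0.55, -0.15], [1.05, -1.12, 0.31]]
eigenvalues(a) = [-3.87, 1.79, 0.83]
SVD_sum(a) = [[1.33, -2.55, -1.02],  [1.43, -2.74, -1.09],  [2.18, -4.17, -1.66]] + [[1.16, 0.65, -0.13], [0.57, 0.32, -0.06], [-1.08, -0.61, 0.12]] + [[0.06, -0.06, 0.24], [-0.09, 0.09, -0.34], [0.02, -0.02, 0.08]]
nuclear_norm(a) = 9.09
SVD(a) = [[-0.46, 0.69, 0.56], [-0.49, 0.34, -0.8], [-0.74, -0.64, 0.18]] @ diag([6.706150400064071, 1.9378244603890002, 0.4438278635220802]) @ [[-0.44,0.84,0.33], [0.87,0.49,-0.09], [0.24,-0.25,0.94]]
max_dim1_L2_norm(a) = 5.14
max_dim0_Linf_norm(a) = 4.8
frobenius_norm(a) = 6.99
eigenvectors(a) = [[0.27, 0.70, -0.02], [0.48, 0.51, -0.44], [0.84, -0.51, 0.90]]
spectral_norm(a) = 6.71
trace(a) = -1.25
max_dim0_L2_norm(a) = 5.68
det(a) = -5.77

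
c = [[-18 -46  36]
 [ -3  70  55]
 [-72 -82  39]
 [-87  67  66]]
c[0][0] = -18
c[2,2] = 39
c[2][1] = -82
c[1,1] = 70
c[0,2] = 36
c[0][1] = -46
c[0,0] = -18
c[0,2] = 36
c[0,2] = 36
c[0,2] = 36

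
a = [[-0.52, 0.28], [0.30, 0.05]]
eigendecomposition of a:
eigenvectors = [[-0.92,-0.38], [0.4,-0.93]]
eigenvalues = [-0.64, 0.17]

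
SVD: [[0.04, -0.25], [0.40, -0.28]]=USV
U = [[-0.38, -0.93], [-0.93, 0.38]]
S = [0.52, 0.17]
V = [[-0.74, 0.68],[0.68, 0.74]]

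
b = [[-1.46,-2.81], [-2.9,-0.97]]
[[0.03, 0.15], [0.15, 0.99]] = b@[[-0.06, -0.39], [0.02, 0.15]]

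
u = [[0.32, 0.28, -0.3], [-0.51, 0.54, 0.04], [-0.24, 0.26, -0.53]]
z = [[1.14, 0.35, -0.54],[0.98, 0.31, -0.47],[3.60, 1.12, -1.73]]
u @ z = [[-0.44, -0.14, 0.21], [0.09, 0.03, -0.05], [-1.93, -0.60, 0.92]]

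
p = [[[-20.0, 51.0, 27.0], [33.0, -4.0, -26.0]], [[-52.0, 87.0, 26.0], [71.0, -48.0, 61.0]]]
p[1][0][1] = 87.0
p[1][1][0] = 71.0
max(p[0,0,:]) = 51.0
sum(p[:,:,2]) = 88.0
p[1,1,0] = 71.0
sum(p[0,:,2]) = 1.0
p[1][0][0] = -52.0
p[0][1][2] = -26.0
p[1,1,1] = -48.0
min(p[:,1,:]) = -48.0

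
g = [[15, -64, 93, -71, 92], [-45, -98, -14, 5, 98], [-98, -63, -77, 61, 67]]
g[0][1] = -64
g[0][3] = -71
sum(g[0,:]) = 65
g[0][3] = -71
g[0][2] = 93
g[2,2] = -77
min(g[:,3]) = -71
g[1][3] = 5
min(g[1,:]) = -98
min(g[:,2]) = -77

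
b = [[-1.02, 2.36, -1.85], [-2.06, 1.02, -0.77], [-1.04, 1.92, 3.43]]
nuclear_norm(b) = 9.08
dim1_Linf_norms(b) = [2.36, 2.06, 3.43]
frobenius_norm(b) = 5.70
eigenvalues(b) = [(-0.2+2.21j), (-0.2-2.21j), (3.83+0j)]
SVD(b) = [[0.01, -0.82, 0.57], [0.14, -0.57, -0.81], [0.99, 0.09, 0.11]] @ diag([4.090207829874648, 3.770937373859474, 1.2216919541610871]) @ [[-0.33, 0.51, 0.80],  [0.51, -0.62, 0.60],  [0.8, 0.60, -0.05]]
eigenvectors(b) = [[-0.73+0.00j, (-0.73-0j), -0.35+0.00j],[-0.36-0.53j, -0.36+0.53j, 0j],[(-0.14+0.2j), (-0.14-0.2j), 0.93+0.00j]]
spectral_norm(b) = 4.09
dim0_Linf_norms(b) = [2.06, 2.36, 3.43]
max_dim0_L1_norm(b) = 6.05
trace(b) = 3.43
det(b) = 18.84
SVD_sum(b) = [[-0.02, 0.03, 0.04], [-0.19, 0.29, 0.46], [-1.32, 2.05, 3.23]] + [[-1.56, 1.91, -1.85],[-1.08, 1.32, -1.28],[0.17, -0.21, 0.21]] + [[0.56, 0.42, -0.04], [-0.79, -0.59, 0.05], [0.1, 0.08, -0.01]]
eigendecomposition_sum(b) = [[(-0.75+0.91j), 1.42+0.27j, (-0.29+0.34j)], [(-1.03-0.09j), 0.51+1.16j, -0.39-0.04j], [(0.1+0.37j), (0.34-0.33j), (0.04+0.14j)]] + [[-0.75-0.91j, 1.42-0.27j, -0.29-0.34j],[(-1.03+0.09j), 0.51-1.16j, -0.39+0.04j],[0.10-0.37j, 0.34+0.33j, 0.04-0.14j]] + [[(0.47+0j), (-0.47+0j), (-1.27-0j)], [-0.01-0.00j, (0.01-0j), (0.01+0j)], [-1.25-0.00j, 1.24-0.00j, (3.35+0j)]]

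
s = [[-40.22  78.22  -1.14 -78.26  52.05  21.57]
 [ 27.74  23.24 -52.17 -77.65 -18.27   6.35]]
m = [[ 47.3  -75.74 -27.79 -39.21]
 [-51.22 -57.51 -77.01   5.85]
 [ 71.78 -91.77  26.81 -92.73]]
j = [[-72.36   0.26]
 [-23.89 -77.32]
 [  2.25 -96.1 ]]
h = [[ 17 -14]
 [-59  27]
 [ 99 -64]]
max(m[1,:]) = 5.85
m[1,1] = -57.51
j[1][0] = -23.89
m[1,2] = -77.01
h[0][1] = -14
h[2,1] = -64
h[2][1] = -64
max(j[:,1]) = 0.26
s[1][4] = -18.27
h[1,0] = -59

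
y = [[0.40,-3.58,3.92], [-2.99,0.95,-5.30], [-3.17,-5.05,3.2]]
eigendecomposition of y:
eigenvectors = [[0.09, 0.72, 0.62], [0.78, -0.59, -0.68], [0.62, -0.36, 0.40]]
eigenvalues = [-3.61, 1.34, 6.82]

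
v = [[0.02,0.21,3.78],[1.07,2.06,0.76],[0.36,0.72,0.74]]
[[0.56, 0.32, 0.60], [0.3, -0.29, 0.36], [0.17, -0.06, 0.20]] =v@[[0.25, -0.22, -0.08], [-0.04, -0.06, 0.16], [0.15, 0.09, 0.15]]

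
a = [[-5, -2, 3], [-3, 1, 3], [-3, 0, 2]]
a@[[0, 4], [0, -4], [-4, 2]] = [[-12, -6], [-12, -10], [-8, -8]]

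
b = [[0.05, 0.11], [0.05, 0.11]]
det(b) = 0.00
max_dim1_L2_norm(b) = 0.12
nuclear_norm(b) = 0.17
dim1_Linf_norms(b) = [0.11, 0.11]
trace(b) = 0.16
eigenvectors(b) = [[-0.91, -0.71], [0.41, -0.71]]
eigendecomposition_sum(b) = [[0.00,-0.00], [-0.0,0.0]] + [[0.05,0.11], [0.05,0.11]]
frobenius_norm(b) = 0.17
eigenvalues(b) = [0.0, 0.16]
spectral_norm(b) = 0.17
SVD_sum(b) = [[0.05, 0.11], [0.05, 0.11]] + [[0.00,-0.00], [-0.0,0.0]]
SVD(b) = [[-0.71, -0.71], [-0.71, 0.71]] @ diag([0.17088007490635063, 3.40918737132082e-18]) @ [[-0.41, -0.91],[-0.91, 0.41]]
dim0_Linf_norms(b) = [0.05, 0.11]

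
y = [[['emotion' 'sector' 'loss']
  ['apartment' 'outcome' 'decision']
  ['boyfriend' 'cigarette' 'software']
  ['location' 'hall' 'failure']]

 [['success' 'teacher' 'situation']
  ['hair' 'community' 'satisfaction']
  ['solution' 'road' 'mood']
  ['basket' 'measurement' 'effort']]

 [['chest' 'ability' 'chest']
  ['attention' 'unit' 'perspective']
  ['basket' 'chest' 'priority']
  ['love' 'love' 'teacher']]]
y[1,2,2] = 'mood'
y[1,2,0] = 'solution'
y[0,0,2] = 'loss'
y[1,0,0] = 'success'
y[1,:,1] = ['teacher', 'community', 'road', 'measurement']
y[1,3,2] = 'effort'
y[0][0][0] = 'emotion'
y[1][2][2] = 'mood'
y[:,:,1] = [['sector', 'outcome', 'cigarette', 'hall'], ['teacher', 'community', 'road', 'measurement'], ['ability', 'unit', 'chest', 'love']]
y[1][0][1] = 'teacher'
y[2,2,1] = 'chest'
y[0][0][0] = 'emotion'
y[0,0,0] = 'emotion'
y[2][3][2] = 'teacher'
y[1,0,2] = 'situation'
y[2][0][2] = 'chest'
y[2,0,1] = 'ability'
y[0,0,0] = 'emotion'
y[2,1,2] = 'perspective'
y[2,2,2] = 'priority'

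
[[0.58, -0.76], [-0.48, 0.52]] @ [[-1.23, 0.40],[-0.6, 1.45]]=[[-0.26,-0.87],[0.28,0.56]]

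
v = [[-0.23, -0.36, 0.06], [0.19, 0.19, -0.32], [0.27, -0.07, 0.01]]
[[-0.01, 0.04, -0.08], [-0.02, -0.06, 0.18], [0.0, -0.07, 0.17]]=v @ [[0.01, -0.25, 0.58], [0.04, 0.07, -0.21], [0.08, 0.09, -0.33]]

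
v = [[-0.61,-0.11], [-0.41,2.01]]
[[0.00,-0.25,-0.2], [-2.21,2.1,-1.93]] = v @ [[0.19, 0.21, 0.49],[-1.06, 1.09, -0.86]]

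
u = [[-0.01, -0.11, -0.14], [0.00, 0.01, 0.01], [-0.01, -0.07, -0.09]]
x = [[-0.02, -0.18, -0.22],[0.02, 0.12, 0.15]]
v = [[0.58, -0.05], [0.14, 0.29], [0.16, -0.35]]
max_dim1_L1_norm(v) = 0.63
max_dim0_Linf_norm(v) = 0.58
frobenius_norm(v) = 0.77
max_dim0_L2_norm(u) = 0.17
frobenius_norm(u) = 0.21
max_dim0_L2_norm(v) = 0.62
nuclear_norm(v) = 1.07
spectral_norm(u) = 0.21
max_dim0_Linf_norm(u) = 0.14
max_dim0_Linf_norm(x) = 0.22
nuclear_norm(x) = 0.35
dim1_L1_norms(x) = [0.42, 0.29]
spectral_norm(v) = 0.63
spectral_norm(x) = 0.34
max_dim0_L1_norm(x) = 0.37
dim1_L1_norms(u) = [0.26, 0.02, 0.17]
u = v @ x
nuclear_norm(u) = 0.22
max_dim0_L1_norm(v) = 0.88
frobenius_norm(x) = 0.34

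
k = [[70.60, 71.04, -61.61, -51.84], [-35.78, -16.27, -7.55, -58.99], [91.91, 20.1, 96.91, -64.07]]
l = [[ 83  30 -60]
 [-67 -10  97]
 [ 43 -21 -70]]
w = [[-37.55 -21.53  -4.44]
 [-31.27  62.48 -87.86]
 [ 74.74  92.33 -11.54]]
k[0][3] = -51.84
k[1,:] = [-35.78, -16.27, -7.55, -58.99]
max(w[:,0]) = 74.74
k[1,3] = -58.99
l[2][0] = 43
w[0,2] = -4.44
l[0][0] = 83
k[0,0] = 70.6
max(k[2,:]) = 96.91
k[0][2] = -61.61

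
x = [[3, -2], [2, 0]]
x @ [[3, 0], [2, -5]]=[[5, 10], [6, 0]]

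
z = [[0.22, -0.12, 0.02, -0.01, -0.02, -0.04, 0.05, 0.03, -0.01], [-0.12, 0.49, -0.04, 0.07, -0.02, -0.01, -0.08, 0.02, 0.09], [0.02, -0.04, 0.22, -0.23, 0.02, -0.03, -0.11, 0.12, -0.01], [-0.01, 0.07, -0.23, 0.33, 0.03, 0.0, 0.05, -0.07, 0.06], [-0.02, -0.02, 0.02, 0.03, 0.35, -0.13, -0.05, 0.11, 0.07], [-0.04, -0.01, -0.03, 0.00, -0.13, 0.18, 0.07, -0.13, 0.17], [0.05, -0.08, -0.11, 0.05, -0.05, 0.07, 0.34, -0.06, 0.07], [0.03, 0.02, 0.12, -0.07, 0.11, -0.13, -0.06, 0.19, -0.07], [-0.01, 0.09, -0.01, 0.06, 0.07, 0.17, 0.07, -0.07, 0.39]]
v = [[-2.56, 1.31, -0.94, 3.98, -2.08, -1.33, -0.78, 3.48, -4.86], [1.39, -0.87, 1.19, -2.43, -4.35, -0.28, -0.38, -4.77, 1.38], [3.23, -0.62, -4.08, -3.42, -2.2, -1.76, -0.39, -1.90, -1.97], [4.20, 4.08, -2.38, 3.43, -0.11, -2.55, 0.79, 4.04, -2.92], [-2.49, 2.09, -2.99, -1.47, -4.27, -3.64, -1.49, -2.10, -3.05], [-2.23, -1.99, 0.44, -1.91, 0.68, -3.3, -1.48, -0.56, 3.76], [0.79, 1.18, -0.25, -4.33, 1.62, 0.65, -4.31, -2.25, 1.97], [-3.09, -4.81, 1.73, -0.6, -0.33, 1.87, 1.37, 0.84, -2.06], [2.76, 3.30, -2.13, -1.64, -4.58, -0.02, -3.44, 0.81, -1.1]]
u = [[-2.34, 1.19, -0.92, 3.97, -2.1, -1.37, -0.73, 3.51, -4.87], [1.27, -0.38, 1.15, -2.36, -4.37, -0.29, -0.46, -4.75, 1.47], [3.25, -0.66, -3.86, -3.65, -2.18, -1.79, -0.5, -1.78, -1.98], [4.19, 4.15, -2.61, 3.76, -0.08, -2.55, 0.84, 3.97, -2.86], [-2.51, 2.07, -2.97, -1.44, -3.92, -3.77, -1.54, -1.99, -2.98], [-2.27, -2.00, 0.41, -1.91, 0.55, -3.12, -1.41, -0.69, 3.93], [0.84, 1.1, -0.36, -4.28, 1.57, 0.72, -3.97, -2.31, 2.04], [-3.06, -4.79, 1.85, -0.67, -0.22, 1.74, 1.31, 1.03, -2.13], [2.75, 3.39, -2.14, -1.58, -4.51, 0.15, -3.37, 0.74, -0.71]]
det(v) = 1126056.74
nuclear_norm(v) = 57.31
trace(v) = -16.22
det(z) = -0.00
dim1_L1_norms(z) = [0.52, 0.94, 0.8, 0.85, 0.8, 0.76, 0.88, 0.8, 0.94]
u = v + z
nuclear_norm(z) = 2.72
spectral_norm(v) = 13.49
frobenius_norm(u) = 22.84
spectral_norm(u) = 13.51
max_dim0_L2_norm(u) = 8.7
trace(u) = -13.51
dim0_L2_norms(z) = [0.26, 0.53, 0.36, 0.42, 0.4, 0.32, 0.39, 0.31, 0.46]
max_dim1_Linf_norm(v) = 4.86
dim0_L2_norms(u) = [8.02, 7.95, 6.4, 8.7, 8.17, 6.26, 5.91, 8.07, 8.46]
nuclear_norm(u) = 56.73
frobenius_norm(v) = 22.97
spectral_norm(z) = 0.73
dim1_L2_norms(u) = [8.15, 7.26, 7.38, 9.32, 8.14, 6.4, 6.97, 6.82, 7.67]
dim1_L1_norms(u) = [21.0, 16.5, 19.65, 25.01, 23.19, 16.29, 17.19, 16.8, 19.34]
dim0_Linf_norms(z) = [0.22, 0.49, 0.23, 0.33, 0.35, 0.18, 0.34, 0.19, 0.39]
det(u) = 850566.99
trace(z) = 2.71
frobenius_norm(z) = 1.17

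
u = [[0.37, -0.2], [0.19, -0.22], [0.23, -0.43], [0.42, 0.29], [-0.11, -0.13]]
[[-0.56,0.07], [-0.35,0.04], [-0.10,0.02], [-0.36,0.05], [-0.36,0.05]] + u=[[-0.19, -0.13], [-0.16, -0.18], [0.13, -0.41], [0.06, 0.34], [-0.47, -0.08]]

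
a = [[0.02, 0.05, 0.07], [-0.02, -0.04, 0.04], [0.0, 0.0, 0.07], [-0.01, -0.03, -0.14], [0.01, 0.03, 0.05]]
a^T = [[0.02, -0.02, 0.0, -0.01, 0.01], [0.05, -0.04, 0.00, -0.03, 0.03], [0.07, 0.04, 0.07, -0.14, 0.05]]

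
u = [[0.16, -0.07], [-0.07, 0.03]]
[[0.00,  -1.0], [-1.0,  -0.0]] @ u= [[0.07,  -0.03], [-0.16,  0.07]]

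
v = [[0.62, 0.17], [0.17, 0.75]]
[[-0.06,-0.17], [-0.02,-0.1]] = v @ [[-0.09, -0.26], [0.0, -0.07]]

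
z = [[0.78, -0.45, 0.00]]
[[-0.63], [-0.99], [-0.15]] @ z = [[-0.49, 0.28, 0.0], [-0.77, 0.45, 0.00], [-0.12, 0.07, 0.00]]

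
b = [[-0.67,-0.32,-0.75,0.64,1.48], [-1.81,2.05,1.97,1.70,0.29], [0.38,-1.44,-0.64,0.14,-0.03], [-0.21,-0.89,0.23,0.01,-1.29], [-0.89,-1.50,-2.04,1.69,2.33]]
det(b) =-2.620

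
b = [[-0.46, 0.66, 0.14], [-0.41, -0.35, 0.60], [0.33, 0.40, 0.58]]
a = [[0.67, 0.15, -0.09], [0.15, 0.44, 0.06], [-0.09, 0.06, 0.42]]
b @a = [[-0.22, 0.23, 0.14], [-0.38, -0.18, 0.27], [0.23, 0.26, 0.24]]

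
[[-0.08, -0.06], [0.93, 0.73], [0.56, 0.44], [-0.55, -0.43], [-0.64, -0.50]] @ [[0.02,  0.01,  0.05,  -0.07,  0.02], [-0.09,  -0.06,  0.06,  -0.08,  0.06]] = [[0.00, 0.00, -0.01, 0.01, -0.01],[-0.05, -0.03, 0.09, -0.12, 0.06],[-0.03, -0.02, 0.05, -0.07, 0.04],[0.03, 0.02, -0.05, 0.07, -0.04],[0.03, 0.02, -0.06, 0.08, -0.04]]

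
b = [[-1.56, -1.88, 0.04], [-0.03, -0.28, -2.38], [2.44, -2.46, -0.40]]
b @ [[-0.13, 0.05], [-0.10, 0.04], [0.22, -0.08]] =[[0.40, -0.16], [-0.49, 0.18], [-0.16, 0.06]]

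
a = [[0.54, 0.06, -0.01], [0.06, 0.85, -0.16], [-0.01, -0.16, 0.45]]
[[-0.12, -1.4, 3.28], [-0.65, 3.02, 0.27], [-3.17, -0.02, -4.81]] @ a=[[-0.18, -1.72, 1.70],[-0.17, 2.48, -0.36],[-1.66, 0.56, -2.13]]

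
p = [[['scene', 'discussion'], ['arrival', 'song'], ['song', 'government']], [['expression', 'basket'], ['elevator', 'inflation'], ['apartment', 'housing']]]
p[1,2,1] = 'housing'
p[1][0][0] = 'expression'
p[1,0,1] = 'basket'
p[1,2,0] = 'apartment'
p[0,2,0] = 'song'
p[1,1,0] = 'elevator'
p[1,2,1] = 'housing'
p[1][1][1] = 'inflation'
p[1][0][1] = 'basket'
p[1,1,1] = 'inflation'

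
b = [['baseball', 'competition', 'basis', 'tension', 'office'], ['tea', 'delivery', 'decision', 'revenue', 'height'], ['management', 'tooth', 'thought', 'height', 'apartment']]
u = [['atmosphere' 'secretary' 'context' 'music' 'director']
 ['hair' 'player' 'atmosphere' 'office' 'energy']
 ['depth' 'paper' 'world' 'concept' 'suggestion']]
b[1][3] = 'revenue'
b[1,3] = 'revenue'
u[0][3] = 'music'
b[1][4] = 'height'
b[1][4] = 'height'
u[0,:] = ['atmosphere', 'secretary', 'context', 'music', 'director']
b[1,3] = 'revenue'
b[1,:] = ['tea', 'delivery', 'decision', 'revenue', 'height']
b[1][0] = 'tea'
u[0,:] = ['atmosphere', 'secretary', 'context', 'music', 'director']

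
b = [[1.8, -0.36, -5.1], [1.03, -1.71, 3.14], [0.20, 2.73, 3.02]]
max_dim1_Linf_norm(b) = 5.1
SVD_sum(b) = [[0.69, -0.72, -5.20], [-0.36, 0.37, 2.67], [-0.43, 0.45, 3.25]] + [[-0.02, 0.14, -0.02], [0.4, -2.27, 0.37], [-0.36, 2.09, -0.34]] + [[1.13, 0.22, 0.12],  [0.99, 0.19, 0.11],  [1.0, 0.19, 0.11]]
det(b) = -39.92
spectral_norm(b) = 6.81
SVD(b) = [[0.78,0.05,-0.63], [-0.40,-0.73,-0.55], [-0.49,0.68,-0.55]] @ diag([6.808360747780618, 3.173390573990475, 1.8475162226590998]) @ [[0.13,-0.14,-0.98],[-0.17,0.97,-0.16],[-0.98,-0.19,-0.1]]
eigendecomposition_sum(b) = [[-0.15+0.00j, (0.87+0j), (-0.55+0j)], [0.45-0.00j, (-2.55-0j), 1.61-0.00j], [(-0.19+0j), 1.06+0.00j, -0.67+0.00j]] + [[(0.98+2.15j), -0.61+3.03j, -2.28+5.52j], [(0.29-0.14j), 0.42+0.08j, (0.77+0.3j)], [0.19-0.82j, (0.83-0.72j), (1.84-1.06j)]] + [[0.98-2.15j, (-0.61-3.03j), -2.28-5.52j], [0.29+0.14j, 0.42-0.08j, (0.77-0.3j)], [(0.19+0.82j), 0.83+0.72j, 1.84+1.06j]]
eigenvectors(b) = [[(0.3+0j), (-0.93+0j), -0.93-0.00j], [-0.88+0.00j, 0.00+0.13j, -0.13j], [0.37+0.00j, 0.26+0.20j, 0.26-0.20j]]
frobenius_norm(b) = 7.74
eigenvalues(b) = [(-3.37+0j), (3.24+1.16j), (3.24-1.16j)]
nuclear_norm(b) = 11.83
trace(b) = 3.11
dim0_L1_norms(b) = [3.03, 4.8, 11.26]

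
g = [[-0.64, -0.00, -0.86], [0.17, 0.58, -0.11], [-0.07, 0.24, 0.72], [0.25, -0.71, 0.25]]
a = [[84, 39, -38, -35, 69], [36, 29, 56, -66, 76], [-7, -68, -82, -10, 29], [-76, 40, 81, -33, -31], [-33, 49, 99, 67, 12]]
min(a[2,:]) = -82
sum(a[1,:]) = 131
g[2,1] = 0.239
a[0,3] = -35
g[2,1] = 0.239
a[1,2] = 56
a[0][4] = 69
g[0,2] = -0.863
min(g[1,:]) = -0.11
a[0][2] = -38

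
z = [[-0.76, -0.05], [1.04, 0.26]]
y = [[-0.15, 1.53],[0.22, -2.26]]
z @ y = [[0.1, -1.05], [-0.10, 1.00]]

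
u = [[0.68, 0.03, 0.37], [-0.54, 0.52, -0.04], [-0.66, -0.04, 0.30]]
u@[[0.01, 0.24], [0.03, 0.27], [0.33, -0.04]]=[[0.13, 0.16], [-0.00, 0.01], [0.09, -0.18]]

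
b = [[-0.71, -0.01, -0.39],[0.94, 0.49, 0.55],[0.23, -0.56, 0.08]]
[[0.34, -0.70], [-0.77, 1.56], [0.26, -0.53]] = b@ [[-0.41, 0.83], [-0.65, 1.33], [-0.12, 0.24]]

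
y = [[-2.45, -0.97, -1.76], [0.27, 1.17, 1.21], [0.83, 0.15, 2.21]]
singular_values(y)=[4.02, 1.22, 0.95]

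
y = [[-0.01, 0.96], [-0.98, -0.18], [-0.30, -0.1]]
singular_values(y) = [1.1, 0.9]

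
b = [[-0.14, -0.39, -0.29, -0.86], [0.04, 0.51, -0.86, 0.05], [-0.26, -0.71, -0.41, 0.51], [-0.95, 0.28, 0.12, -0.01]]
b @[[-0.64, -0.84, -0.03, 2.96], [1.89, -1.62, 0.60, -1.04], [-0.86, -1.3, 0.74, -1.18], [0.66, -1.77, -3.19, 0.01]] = [[-0.97, 2.65, 2.3, 0.32], [1.71, 0.17, -0.49, 0.60], [-0.49, 1.0, -2.35, 0.46], [1.03, 0.21, 0.32, -3.24]]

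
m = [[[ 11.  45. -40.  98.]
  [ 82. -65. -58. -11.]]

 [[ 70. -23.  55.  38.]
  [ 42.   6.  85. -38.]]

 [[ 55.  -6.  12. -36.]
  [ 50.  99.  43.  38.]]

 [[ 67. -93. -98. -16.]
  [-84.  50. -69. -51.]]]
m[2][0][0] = 55.0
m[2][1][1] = 99.0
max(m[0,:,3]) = 98.0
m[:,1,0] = [82.0, 42.0, 50.0, -84.0]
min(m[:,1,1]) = -65.0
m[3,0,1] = -93.0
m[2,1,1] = 99.0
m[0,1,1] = -65.0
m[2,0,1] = -6.0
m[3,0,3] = -16.0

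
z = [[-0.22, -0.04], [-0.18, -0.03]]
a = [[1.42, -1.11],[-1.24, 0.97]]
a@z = [[-0.11, -0.02], [0.10, 0.02]]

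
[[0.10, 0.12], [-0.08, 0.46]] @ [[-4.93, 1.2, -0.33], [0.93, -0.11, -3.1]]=[[-0.38, 0.11, -0.4], [0.82, -0.15, -1.4]]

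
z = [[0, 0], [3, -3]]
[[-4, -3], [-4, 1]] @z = [[-9, 9], [3, -3]]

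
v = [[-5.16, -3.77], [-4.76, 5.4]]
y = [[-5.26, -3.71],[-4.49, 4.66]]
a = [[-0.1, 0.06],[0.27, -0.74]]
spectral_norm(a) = 0.79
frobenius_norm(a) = 0.80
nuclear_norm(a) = 0.87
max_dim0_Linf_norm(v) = 5.4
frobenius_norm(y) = 9.13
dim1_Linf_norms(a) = [0.1, 0.74]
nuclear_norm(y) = 12.87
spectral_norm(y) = 6.93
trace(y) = -0.60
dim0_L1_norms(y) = [9.75, 8.37]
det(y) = -41.17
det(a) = 0.06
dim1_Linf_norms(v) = [5.16, 5.4]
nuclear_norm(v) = 13.57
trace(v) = 0.24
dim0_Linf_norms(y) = [5.26, 4.66]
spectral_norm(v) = 7.30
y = v + a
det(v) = -45.81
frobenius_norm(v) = 9.63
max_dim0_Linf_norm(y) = 5.26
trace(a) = -0.84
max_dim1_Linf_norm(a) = 0.74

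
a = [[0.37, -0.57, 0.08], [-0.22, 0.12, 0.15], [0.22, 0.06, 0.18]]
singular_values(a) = [0.72, 0.28, 0.2]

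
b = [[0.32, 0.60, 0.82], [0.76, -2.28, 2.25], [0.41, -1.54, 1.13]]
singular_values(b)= [3.83, 1.08, 0.03]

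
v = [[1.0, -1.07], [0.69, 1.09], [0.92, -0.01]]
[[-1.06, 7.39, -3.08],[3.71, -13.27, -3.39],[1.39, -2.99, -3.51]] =v @ [[1.54, -3.36, -3.82], [2.43, -10.05, -0.69]]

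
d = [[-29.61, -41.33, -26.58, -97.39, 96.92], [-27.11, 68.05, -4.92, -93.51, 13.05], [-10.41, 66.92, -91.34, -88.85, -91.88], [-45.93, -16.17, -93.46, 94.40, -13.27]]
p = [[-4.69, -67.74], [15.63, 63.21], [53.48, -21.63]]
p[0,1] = -67.74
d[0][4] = 96.92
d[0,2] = -26.58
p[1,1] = 63.21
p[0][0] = -4.69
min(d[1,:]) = -93.51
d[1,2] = -4.92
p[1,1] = 63.21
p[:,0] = [-4.69, 15.63, 53.48]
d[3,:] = [-45.93, -16.17, -93.46, 94.4, -13.27]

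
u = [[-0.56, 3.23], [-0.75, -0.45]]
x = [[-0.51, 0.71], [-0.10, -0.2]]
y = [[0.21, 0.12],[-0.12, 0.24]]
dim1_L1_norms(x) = [1.22, 0.3]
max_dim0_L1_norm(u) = 3.68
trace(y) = 0.45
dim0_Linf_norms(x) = [0.51, 0.71]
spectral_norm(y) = 0.27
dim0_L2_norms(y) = [0.24, 0.27]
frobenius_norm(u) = 3.39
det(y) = 0.06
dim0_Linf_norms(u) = [0.75, 3.23]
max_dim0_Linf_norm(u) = 3.23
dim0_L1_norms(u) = [1.31, 3.68]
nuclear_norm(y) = 0.51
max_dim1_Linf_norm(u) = 3.23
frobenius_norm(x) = 0.90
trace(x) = -0.71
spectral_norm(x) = 0.88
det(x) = 0.17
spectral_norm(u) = 3.29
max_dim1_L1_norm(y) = 0.36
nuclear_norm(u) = 4.11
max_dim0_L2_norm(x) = 0.74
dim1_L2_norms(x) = [0.87, 0.22]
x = u @ y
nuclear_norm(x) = 1.08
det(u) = 2.67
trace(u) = -1.01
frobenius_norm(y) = 0.36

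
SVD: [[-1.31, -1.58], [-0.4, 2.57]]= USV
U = [[-0.57, 0.82],[0.82, 0.57]]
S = [3.04, 1.31]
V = [[0.14, 0.99], [-0.99, 0.14]]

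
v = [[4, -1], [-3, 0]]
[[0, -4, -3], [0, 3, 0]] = v @ [[0, -1, 0], [0, 0, 3]]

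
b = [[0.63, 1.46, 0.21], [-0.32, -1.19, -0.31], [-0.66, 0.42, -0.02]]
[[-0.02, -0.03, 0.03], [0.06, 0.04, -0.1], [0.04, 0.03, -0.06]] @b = [[-0.02,  0.02,  0.00], [0.09,  -0.0,  0.00], [0.06,  -0.0,  0.0]]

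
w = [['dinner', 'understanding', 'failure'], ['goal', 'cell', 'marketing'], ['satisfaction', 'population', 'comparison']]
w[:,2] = ['failure', 'marketing', 'comparison']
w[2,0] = 'satisfaction'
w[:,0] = ['dinner', 'goal', 'satisfaction']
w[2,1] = 'population'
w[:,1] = ['understanding', 'cell', 'population']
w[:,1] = ['understanding', 'cell', 'population']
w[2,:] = ['satisfaction', 'population', 'comparison']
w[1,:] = ['goal', 'cell', 'marketing']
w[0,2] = 'failure'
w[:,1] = ['understanding', 'cell', 'population']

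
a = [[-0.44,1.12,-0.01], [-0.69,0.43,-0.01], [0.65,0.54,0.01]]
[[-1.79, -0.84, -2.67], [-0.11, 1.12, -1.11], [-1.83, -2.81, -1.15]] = a@[[-1.11, -2.76, 0.15], [-2.04, -1.85, -2.32], [-0.23, -1.3, 0.46]]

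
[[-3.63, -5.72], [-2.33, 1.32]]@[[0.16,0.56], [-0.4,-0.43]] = [[1.71, 0.43], [-0.90, -1.87]]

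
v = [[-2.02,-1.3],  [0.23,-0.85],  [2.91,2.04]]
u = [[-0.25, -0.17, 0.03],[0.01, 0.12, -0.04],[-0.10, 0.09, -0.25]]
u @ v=[[0.55, 0.53], [-0.11, -0.20], [-0.50, -0.46]]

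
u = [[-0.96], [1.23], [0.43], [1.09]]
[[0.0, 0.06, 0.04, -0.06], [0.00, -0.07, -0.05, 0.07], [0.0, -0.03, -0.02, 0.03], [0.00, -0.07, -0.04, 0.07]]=u@[[0.00, -0.06, -0.04, 0.06]]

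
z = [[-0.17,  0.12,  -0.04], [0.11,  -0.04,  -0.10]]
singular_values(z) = [0.24, 0.11]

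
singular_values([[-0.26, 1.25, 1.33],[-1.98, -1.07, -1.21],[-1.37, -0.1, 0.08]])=[2.94, 1.78, 0.12]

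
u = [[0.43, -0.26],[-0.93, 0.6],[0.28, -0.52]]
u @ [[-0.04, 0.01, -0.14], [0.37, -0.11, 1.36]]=[[-0.11, 0.03, -0.41], [0.26, -0.08, 0.95], [-0.20, 0.06, -0.75]]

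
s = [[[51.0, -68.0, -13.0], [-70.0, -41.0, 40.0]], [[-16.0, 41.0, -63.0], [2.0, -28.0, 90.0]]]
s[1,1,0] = 2.0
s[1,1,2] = 90.0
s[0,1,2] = 40.0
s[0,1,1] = -41.0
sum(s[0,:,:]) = -101.0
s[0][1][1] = -41.0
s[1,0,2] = -63.0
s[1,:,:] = [[-16.0, 41.0, -63.0], [2.0, -28.0, 90.0]]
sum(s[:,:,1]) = -96.0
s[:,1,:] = [[-70.0, -41.0, 40.0], [2.0, -28.0, 90.0]]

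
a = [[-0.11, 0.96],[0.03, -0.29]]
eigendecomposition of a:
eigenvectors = [[0.99, -0.96], [0.11, 0.28]]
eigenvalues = [-0.01, -0.39]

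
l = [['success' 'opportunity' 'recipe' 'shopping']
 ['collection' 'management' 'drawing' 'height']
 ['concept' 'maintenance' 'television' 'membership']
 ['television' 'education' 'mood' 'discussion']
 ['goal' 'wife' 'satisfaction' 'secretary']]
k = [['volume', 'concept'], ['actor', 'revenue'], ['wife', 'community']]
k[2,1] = 'community'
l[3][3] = 'discussion'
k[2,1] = 'community'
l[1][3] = 'height'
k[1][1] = 'revenue'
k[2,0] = 'wife'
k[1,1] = 'revenue'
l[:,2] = ['recipe', 'drawing', 'television', 'mood', 'satisfaction']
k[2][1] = 'community'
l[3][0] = 'television'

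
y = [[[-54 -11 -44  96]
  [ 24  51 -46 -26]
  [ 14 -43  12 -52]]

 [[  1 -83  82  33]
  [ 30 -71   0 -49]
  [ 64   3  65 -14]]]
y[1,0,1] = -83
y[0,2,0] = 14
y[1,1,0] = 30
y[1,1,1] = -71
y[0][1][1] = 51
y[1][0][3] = 33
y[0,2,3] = -52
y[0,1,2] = -46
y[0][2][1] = -43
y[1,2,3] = -14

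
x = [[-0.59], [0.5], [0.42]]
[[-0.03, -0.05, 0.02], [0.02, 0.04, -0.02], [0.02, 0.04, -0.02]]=x @ [[0.05,0.09,-0.04]]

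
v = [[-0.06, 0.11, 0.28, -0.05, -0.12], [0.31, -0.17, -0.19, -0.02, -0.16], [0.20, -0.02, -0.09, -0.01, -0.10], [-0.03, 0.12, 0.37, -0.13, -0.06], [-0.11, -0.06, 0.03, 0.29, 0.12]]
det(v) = -0.00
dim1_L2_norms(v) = [0.33, 0.43, 0.24, 0.42, 0.34]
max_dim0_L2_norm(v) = 0.51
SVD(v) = [[-0.47, -0.30, -0.35, -0.66, -0.35], [0.59, -0.45, -0.44, 0.25, -0.43], [0.29, -0.32, -0.25, -0.35, 0.79], [-0.59, -0.42, -0.24, 0.61, 0.23], [-0.04, 0.65, -0.75, 0.09, 0.08]] @ diag([0.6173411564387385, 0.45379500008543844, 0.219931023517348, 0.07442177740959373, 0.05959646303386156]) @ [[0.47, -0.37, -0.79, 0.12, -0.06], [-0.54, -0.09, -0.24, 0.6, 0.54], [-0.35, 0.27, -0.46, -0.72, 0.28], [0.27, -0.56, 0.33, -0.29, 0.65], [0.54, 0.69, -0.01, 0.18, 0.45]]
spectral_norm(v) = 0.62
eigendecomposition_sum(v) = [[-0.14+0.00j, (0.08-0j), (0.17-0j), (-0.03-0j), 0.02-0.00j], [(0.25-0j), -0.14+0.00j, -0.31+0.00j, 0.05+0.00j, -0.03+0.00j], [(0.11-0j), (-0.06+0j), (-0.13+0j), (0.02+0j), (-0.01+0j)], [(-0.21+0j), 0.11-0.00j, (0.25-0j), (-0.04-0j), (0.03-0j)], [0.10-0.00j, -0.05+0.00j, -0.12+0.00j, 0.02+0.00j, (-0.01+0j)]] + [[(0.07-0.04j), 0.02-0.01j, (0.04+0.06j), -0.03+0.08j, (-0.06+0.07j)], [(0.05-0.01j), 0.01+0.00j, 0.01+0.05j, -0.04+0.04j, (-0.05+0.03j)], [0.05-0.03j, (0.01-0j), (0.03+0.04j), -0.02+0.06j, -0.04+0.05j], [0.06-0.05j, (0.01-0.01j), 0.05+0.05j, -0.01+0.09j, -0.05+0.07j], [-0.05-0.07j, -0.01-0.02j, (0.06-0.05j), (0.09+0.02j), (0.07+0.06j)]] + [[0.07+0.04j, 0.02+0.01j, 0.04-0.06j, -0.03-0.08j, -0.06-0.07j],[0.05+0.01j, (0.01-0j), (0.01-0.05j), -0.04-0.04j, (-0.05-0.03j)],[0.05+0.03j, (0.01+0j), (0.03-0.04j), (-0.02-0.06j), (-0.04-0.05j)],[(0.06+0.05j), (0.01+0.01j), 0.05-0.05j, -0.01-0.09j, -0.05-0.07j],[-0.05+0.07j, (-0.01+0.02j), (0.06+0.05j), (0.09-0.02j), 0.07-0.06j]] + [[-0.03-0.14j,(-0+0.09j),(0.01-0.09j),(0.02+0.16j),-0.01-0.01j],[(-0.02-0.28j),-0.03+0.18j,(0.05-0.18j),(0.01+0.31j),(-0.01-0.01j)],[-0.00+0.05j,0.01-0.03j,-0.01+0.03j,0.01-0.05j,0.00+0.00j],[0.03+0.05j,-0.01-0.04j,(0.01+0.04j),(-0.03-0.06j),0.00+0.00j],[-0.06-0.22j,0.00+0.15j,0.01-0.15j,0.05+0.25j,(-0.01-0.01j)]] + [[(-0.03+0.14j), -0.00-0.09j, (0.01+0.09j), (0.02-0.16j), -0.01+0.01j], [-0.02+0.28j, (-0.03-0.18j), (0.05+0.18j), (0.01-0.31j), (-0.01+0.01j)], [(-0-0.05j), 0.01+0.03j, -0.01-0.03j, (0.01+0.05j), 0.00-0.00j], [0.03-0.05j, -0.01+0.04j, (0.01-0.04j), -0.03+0.06j, -0j], [(-0.06+0.22j), -0.15j, (0.01+0.15j), (0.05-0.25j), (-0.01+0.01j)]]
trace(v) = -0.33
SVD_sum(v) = [[-0.14, 0.11, 0.23, -0.03, 0.02], [0.17, -0.13, -0.29, 0.04, -0.02], [0.08, -0.07, -0.14, 0.02, -0.01], [-0.17, 0.13, 0.29, -0.04, 0.02], [-0.01, 0.01, 0.02, -0.00, 0.0]] + [[0.07, 0.01, 0.03, -0.08, -0.07], [0.11, 0.02, 0.05, -0.12, -0.11], [0.08, 0.01, 0.03, -0.09, -0.08], [0.10, 0.02, 0.05, -0.11, -0.1], [-0.16, -0.03, -0.07, 0.18, 0.16]] + [[0.03, -0.02, 0.04, 0.06, -0.02], [0.03, -0.03, 0.04, 0.07, -0.03], [0.02, -0.01, 0.03, 0.04, -0.02], [0.02, -0.01, 0.02, 0.04, -0.01], [0.06, -0.04, 0.08, 0.12, -0.05]] + [[-0.01,0.03,-0.02,0.01,-0.03], [0.01,-0.01,0.01,-0.01,0.01], [-0.01,0.01,-0.01,0.01,-0.02], [0.01,-0.03,0.01,-0.01,0.03], [0.00,-0.0,0.0,-0.00,0.0]] + [[-0.01, -0.01, 0.00, -0.00, -0.01], [-0.01, -0.02, 0.0, -0.00, -0.01], [0.03, 0.03, -0.00, 0.01, 0.02], [0.01, 0.01, -0.00, 0.00, 0.01], [0.00, 0.0, -0.0, 0.0, 0.0]]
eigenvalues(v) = [(-0.47+0j), (0.17+0.15j), (0.17-0.15j), (-0.11+0j), (-0.11-0j)]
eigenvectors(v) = [[0.37+0.00j, 0.06-0.50j, (0.06+0.5j), (0.36-0.05j), (0.36+0.05j)], [-0.66+0.00j, 0.15-0.30j, 0.15+0.30j, 0.71+0.00j, (0.71-0j)], [-0.28+0.00j, (0.03-0.36j), 0.03+0.36j, (-0.12-0.02j), -0.12+0.02j], [(0.53+0j), -0.04-0.48j, -0.04+0.48j, -0.14+0.07j, (-0.14-0.07j)], [(-0.25+0j), -0.52+0.00j, -0.52-0.00j, (0.56-0.09j), 0.56+0.09j]]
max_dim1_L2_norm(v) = 0.43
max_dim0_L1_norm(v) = 0.96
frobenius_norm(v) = 0.80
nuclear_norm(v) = 1.43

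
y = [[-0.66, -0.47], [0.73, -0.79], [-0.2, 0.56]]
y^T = [[-0.66, 0.73, -0.2],[-0.47, -0.79, 0.56]]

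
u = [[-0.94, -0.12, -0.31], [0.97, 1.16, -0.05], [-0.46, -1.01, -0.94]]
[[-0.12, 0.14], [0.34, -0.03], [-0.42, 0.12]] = u @ [[0.05, -0.11],  [0.26, 0.06],  [0.14, -0.14]]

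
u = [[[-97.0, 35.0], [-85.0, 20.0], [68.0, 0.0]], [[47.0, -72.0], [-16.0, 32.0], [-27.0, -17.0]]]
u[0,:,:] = [[-97.0, 35.0], [-85.0, 20.0], [68.0, 0.0]]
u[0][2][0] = 68.0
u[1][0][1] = -72.0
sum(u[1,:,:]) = -53.0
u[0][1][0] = -85.0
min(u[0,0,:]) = -97.0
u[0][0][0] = -97.0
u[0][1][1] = 20.0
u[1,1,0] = -16.0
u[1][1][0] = -16.0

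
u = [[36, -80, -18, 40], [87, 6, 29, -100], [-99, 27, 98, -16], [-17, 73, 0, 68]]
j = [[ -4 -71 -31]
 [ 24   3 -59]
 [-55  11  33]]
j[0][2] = -31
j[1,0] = 24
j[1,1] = 3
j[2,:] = [-55, 11, 33]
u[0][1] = -80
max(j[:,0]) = 24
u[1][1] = 6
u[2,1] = 27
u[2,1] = 27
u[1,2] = 29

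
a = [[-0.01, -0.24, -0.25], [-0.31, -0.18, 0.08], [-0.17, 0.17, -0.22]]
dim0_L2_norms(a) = [0.35, 0.34, 0.34]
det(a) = 0.04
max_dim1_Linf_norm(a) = 0.31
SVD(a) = [[-0.62, 0.39, -0.68], [-0.74, -0.57, 0.35], [-0.25, 0.72, 0.64]] @ diag([0.3978848209142745, 0.33349671984069285, 0.30293168725228153]) @ [[0.70, 0.6, 0.38], [0.15, 0.40, -0.91], [-0.70, 0.69, 0.19]]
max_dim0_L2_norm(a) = 0.35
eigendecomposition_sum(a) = [[0.17+0.00j, (-0.12+0j), (-0.1+0j)], [(-0.12-0j), 0.08-0.00j, (0.07+0j)], [(-0.09-0j), (0.07-0j), 0.05+0.00j]] + [[(-0.09-0.03j), -0.06+0.05j, (-0.08-0.11j)], [-0.09-0.12j, -0.13+0.00j, -0.22j], [(-0.04+0.1j), (0.05+0.08j), (-0.14+0.08j)]] + [[-0.09+0.03j, -0.06-0.05j, -0.08+0.11j],[-0.09+0.12j, (-0.13-0j), 0.22j],[(-0.04-0.1j), 0.05-0.08j, (-0.14-0.08j)]]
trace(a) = -0.41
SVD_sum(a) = [[-0.17, -0.15, -0.09], [-0.21, -0.18, -0.11], [-0.07, -0.06, -0.04]] + [[0.02, 0.05, -0.12], [-0.03, -0.08, 0.17], [0.04, 0.1, -0.22]] + [[0.14, -0.14, -0.04], [-0.07, 0.07, 0.02], [-0.14, 0.14, 0.04]]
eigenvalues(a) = [(0.31+0j), (-0.36+0.06j), (-0.36-0.06j)]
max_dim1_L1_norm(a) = 0.57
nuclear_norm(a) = 1.03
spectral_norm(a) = 0.40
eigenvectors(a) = [[(0.74+0j), 0.35-0.26j, 0.35+0.26j], [-0.54+0.00j, 0.73+0.00j, (0.73-0j)], [-0.41+0.00j, (-0.28-0.44j), -0.28+0.44j]]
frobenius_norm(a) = 0.60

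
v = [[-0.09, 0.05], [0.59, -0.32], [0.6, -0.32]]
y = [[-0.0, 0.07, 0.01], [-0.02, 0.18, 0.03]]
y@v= [[0.05, -0.03], [0.13, -0.07]]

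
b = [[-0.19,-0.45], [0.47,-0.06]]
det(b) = 0.22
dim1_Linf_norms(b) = [0.45, 0.47]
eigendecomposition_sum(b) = [[(-0.1+0.22j), -0.23-0.06j], [(0.24+0.06j), (-0.03+0.24j)]] + [[-0.10-0.22j,(-0.23+0.06j)],[(0.24-0.06j),-0.03-0.24j]]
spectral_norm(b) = 0.54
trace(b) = -0.25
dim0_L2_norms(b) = [0.51, 0.45]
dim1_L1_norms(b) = [0.64, 0.53]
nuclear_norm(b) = 0.95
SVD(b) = [[-0.75, 0.67],[0.67, 0.75]] @ diag([0.542445967398433, 0.41091650301877397]) @ [[0.84, 0.55], [0.55, -0.84]]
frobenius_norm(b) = 0.68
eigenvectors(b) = [[(0.1-0.69j), 0.10+0.69j], [-0.71+0.00j, -0.71-0.00j]]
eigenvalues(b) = [(-0.13+0.46j), (-0.13-0.46j)]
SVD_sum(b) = [[-0.34, -0.22], [0.3, 0.2]] + [[0.15, -0.23], [0.17, -0.26]]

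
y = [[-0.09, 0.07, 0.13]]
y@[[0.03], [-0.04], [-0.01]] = [[-0.01]]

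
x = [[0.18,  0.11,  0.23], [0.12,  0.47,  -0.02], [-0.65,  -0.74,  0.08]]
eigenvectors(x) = [[0.55j, -0.55j, -0.36+0.00j], [(0.08-0.13j), 0.08+0.13j, 0.63+0.00j], [-0.82+0.00j, -0.82-0.00j, -0.68+0.00j]]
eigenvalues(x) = [(0.15+0.32j), (0.15-0.32j), (0.42+0j)]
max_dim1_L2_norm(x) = 0.99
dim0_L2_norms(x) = [0.69, 0.88, 0.24]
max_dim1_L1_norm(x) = 1.47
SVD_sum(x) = [[0.11, 0.15, -0.01],[0.27, 0.36, -0.02],[-0.59, -0.78, 0.04]] + [[0.11, -0.08, 0.2], [-0.05, 0.04, -0.09], [-0.00, 0.00, -0.00]] + [[-0.05,0.04,0.04], [-0.10,0.08,0.09], [-0.05,0.04,0.05]]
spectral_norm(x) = 1.10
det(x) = 0.05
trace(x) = 0.73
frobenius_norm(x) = 1.14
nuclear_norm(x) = 1.55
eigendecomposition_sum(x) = [[(0.13+0.17j),  (0.21+0.05j),  (0.13-0.05j)], [(-0-0.06j),  (-0.04-0.04j),  (-0.04-0.01j)], [(-0.26+0.19j),  (-0.07+0.31j),  0.07+0.19j]] + [[0.13-0.17j, 0.21-0.05j, 0.13+0.05j], [(-0+0.06j), -0.04+0.04j, -0.04+0.01j], [-0.26-0.19j, -0.07-0.31j, (0.07-0.19j)]] + [[-0.07-0.00j,(-0.32-0j),-0.03-0.00j], [(0.13+0j),0.56+0.00j,(0.05+0j)], [(-0.14-0j),-0.60-0.00j,-0.06-0.00j]]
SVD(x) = [[-0.17, 0.91, 0.38], [-0.41, -0.42, 0.81], [0.90, -0.02, 0.44]] @ diag([1.0977466977939494, 0.26293941792128933, 0.18818886785804598]) @ [[-0.6,  -0.8,  0.04], [0.47,  -0.32,  0.82], [-0.64,  0.51,  0.57]]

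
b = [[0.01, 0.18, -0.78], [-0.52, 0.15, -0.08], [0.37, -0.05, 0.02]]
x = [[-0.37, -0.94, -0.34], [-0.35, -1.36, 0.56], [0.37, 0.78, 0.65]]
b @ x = [[-0.36, -0.86, -0.41], [0.11, 0.22, 0.21], [-0.11, -0.26, -0.14]]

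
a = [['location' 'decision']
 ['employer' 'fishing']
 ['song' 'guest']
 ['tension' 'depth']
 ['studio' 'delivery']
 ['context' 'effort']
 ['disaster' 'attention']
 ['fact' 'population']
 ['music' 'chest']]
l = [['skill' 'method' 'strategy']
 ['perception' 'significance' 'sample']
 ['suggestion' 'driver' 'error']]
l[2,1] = 'driver'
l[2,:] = ['suggestion', 'driver', 'error']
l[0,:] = ['skill', 'method', 'strategy']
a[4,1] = 'delivery'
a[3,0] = 'tension'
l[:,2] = ['strategy', 'sample', 'error']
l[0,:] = ['skill', 'method', 'strategy']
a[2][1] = 'guest'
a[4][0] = 'studio'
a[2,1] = 'guest'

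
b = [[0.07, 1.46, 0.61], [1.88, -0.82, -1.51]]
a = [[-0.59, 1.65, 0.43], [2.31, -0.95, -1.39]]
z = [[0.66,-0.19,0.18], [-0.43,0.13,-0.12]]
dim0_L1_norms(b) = [1.95, 2.28, 2.12]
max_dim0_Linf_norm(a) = 2.31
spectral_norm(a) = 3.16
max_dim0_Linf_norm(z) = 0.66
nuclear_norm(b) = 4.00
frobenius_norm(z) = 0.85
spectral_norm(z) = 0.85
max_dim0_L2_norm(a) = 2.38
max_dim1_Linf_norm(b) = 1.88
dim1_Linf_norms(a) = [1.65, 2.31]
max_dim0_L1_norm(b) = 2.28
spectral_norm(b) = 2.70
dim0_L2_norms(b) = [1.88, 1.67, 1.63]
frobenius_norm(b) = 3.00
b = z + a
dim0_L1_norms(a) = [2.9, 2.6, 1.82]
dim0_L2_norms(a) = [2.38, 1.9, 1.45]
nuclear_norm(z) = 0.85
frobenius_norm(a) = 3.38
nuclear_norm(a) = 4.35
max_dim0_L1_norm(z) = 1.09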